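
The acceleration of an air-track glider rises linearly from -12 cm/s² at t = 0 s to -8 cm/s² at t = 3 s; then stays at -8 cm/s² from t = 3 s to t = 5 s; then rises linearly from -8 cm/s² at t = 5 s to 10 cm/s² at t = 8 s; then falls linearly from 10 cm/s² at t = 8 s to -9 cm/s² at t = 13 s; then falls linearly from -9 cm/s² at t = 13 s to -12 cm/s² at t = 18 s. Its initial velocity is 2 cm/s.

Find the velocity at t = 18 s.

Δv equals the area under the a-t graph; then v = v₀ + Δv.
0–3 s: ½(-12 + -8)(3) = -30 cm/s
3–5 s: -8 × 2 = -16 cm/s
5–8 s: ½(-8 + 10)(3) = 3 cm/s
8–13 s: ½(10 + -9)(5) = 2.5 cm/s
13–18 s: ½(-9 + -12)(5) = -52.5 cm/s
Δv = -93 cm/s, so v(18) = 2 + (-93) = -91 cm/s.

-91 cm/s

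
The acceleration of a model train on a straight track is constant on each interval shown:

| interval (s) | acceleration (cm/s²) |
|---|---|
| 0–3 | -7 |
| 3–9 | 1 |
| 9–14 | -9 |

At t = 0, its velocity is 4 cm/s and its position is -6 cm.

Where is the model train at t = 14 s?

On each constant-a segment, Δv = aΔt and Δx = v₀Δt + ½aΔt²; chain segment to segment.
0–3 s: v starts 4 cm/s; Δx = 4·3 + ½·-7·3² = -19.5 cm; v ends -17 cm/s.
3–9 s: v starts -17 cm/s; Δx = -17·6 + ½·1·6² = -84 cm; v ends -11 cm/s.
9–14 s: v starts -11 cm/s; Δx = -11·5 + ½·-9·5² = -167.5 cm; v ends -56 cm/s.
x(14) = -6 + Σ Δx = -277 cm.

-277 cm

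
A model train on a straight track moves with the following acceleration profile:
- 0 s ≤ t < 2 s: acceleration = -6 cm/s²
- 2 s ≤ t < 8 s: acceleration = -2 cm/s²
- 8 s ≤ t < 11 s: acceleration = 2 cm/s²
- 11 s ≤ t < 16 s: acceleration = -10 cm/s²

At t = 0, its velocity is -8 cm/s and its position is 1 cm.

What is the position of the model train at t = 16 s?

-525 cm

On each constant-a segment, Δv = aΔt and Δx = v₀Δt + ½aΔt²; chain segment to segment.
0–2 s: v starts -8 cm/s; Δx = -8·2 + ½·-6·2² = -28 cm; v ends -20 cm/s.
2–8 s: v starts -20 cm/s; Δx = -20·6 + ½·-2·6² = -156 cm; v ends -32 cm/s.
8–11 s: v starts -32 cm/s; Δx = -32·3 + ½·2·3² = -87 cm; v ends -26 cm/s.
11–16 s: v starts -26 cm/s; Δx = -26·5 + ½·-10·5² = -255 cm; v ends -76 cm/s.
x(16) = 1 + Σ Δx = -525 cm.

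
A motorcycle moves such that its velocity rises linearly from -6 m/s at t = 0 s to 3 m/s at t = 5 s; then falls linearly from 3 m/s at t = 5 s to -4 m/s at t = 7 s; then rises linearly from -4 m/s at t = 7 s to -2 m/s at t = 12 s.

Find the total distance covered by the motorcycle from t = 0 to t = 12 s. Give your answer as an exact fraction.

435/14 m

Total distance travelled is ∫|v| dt — sum the magnitudes of each area piece.
0–5 s: v = 0 at t = 10/3 s; triangle areas 10 + 2.5 = 12.5 m
5–7 s: v = 0 at t = 41/7 s; triangle areas 9/7 + 16/7 = 25/7 m
7–12 s: |½(-4 + -2)(5)| = 15 m
Total distance = 435/14 m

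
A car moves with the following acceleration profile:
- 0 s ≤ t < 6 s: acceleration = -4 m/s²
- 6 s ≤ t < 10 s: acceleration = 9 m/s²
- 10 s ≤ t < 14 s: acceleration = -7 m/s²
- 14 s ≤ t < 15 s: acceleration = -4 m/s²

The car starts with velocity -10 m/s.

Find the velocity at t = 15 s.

-30 m/s

Δv equals the area under the a-t graph; then v = v₀ + Δv.
0–6 s: -4 × 6 = -24 m/s
6–10 s: 9 × 4 = 36 m/s
10–14 s: -7 × 4 = -28 m/s
14–15 s: -4 × 1 = -4 m/s
Δv = -20 m/s, so v(15) = -10 + (-20) = -30 m/s.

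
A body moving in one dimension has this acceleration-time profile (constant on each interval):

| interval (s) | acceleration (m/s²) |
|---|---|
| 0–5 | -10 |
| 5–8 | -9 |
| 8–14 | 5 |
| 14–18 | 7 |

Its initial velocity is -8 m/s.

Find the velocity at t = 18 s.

Δv equals the area under the a-t graph; then v = v₀ + Δv.
0–5 s: -10 × 5 = -50 m/s
5–8 s: -9 × 3 = -27 m/s
8–14 s: 5 × 6 = 30 m/s
14–18 s: 7 × 4 = 28 m/s
Δv = -19 m/s, so v(18) = -8 + (-19) = -27 m/s.

-27 m/s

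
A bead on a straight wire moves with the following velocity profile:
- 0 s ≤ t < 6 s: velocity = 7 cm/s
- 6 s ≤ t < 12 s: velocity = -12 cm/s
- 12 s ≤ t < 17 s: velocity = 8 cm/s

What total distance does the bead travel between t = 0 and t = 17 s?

154 cm

Distance (not displacement) is the total path length: add the absolute areas under v-t.
0–6 s: |7| × 6 = 42 cm
6–12 s: |-12| × 6 = 72 cm
12–17 s: |8| × 5 = 40 cm
Total distance = 154 cm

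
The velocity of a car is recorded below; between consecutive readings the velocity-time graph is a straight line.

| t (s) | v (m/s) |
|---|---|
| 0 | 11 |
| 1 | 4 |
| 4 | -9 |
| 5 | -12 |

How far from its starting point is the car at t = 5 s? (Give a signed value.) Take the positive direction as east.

Displacement is the signed area under the v-t curve.
0–1 s: ½(11 + 4)(1) = 7.5 m
1–4 s: ½(4 + -9)(3) = -7.5 m
4–5 s: ½(-9 + -12)(1) = -10.5 m
Net displacement = -10.5 m

-10.5 m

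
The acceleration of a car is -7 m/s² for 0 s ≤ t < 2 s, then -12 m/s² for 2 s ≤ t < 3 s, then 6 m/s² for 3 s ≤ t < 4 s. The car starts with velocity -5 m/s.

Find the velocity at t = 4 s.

Δv equals the area under the a-t graph; then v = v₀ + Δv.
0–2 s: -7 × 2 = -14 m/s
2–3 s: -12 × 1 = -12 m/s
3–4 s: 6 × 1 = 6 m/s
Δv = -20 m/s, so v(4) = -5 + (-20) = -25 m/s.

-25 m/s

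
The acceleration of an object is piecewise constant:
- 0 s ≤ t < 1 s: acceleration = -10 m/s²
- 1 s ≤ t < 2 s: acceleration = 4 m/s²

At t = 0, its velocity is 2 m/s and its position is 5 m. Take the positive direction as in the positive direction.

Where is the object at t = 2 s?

On each constant-a segment, Δv = aΔt and Δx = v₀Δt + ½aΔt²; chain segment to segment.
0–1 s: v starts 2 m/s; Δx = 2·1 + ½·-10·1² = -3 m; v ends -8 m/s.
1–2 s: v starts -8 m/s; Δx = -8·1 + ½·4·1² = -6 m; v ends -4 m/s.
x(2) = 5 + Σ Δx = -4 m.

-4 m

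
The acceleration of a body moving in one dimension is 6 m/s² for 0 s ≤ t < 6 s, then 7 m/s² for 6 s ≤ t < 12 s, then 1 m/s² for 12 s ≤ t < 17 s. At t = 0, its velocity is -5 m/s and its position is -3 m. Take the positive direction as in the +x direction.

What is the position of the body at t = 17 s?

On each constant-a segment, Δv = aΔt and Δx = v₀Δt + ½aΔt²; chain segment to segment.
0–6 s: v starts -5 m/s; Δx = -5·6 + ½·6·6² = 78 m; v ends 31 m/s.
6–12 s: v starts 31 m/s; Δx = 31·6 + ½·7·6² = 312 m; v ends 73 m/s.
12–17 s: v starts 73 m/s; Δx = 73·5 + ½·1·5² = 377.5 m; v ends 78 m/s.
x(17) = -3 + Σ Δx = 764.5 m.

764.5 m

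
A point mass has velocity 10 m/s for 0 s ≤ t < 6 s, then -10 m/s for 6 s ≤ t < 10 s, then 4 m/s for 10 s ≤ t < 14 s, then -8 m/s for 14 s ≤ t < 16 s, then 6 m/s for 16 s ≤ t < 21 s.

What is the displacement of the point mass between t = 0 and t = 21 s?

Net displacement equals the area under the velocity-time graph (areas below the axis count negative).
0–6 s: 10 × 6 = 60 m
6–10 s: -10 × 4 = -40 m
10–14 s: 4 × 4 = 16 m
14–16 s: -8 × 2 = -16 m
16–21 s: 6 × 5 = 30 m
Net displacement = 50 m

50 m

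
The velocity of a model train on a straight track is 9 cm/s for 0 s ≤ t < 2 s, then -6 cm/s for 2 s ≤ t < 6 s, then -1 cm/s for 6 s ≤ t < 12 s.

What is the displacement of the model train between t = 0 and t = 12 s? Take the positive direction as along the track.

-12 cm

Displacement is the signed area under the v-t curve.
0–2 s: 9 × 2 = 18 cm
2–6 s: -6 × 4 = -24 cm
6–12 s: -1 × 6 = -6 cm
Net displacement = -12 cm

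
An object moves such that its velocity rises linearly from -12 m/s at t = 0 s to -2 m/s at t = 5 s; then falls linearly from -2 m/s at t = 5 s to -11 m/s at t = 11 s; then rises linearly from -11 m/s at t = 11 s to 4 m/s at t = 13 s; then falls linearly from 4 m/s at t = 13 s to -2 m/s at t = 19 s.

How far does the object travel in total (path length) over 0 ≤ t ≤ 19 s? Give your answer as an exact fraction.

1397/15 m

Distance (not displacement) is the total path length: add the absolute areas under v-t.
0–5 s: |½(-12 + -2)(5)| = 35 m
5–11 s: |½(-2 + -11)(6)| = 39 m
11–13 s: v = 0 at t = 187/15 s; triangle areas 121/15 + 16/15 = 137/15 m
13–19 s: v = 0 at t = 17 s; triangle areas 8 + 2 = 10 m
Total distance = 1397/15 m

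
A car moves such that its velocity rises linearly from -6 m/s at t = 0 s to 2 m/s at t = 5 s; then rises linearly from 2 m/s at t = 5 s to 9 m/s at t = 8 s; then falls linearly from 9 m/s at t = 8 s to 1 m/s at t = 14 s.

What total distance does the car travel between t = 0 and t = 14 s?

Total distance travelled is ∫|v| dt — sum the magnitudes of each area piece.
0–5 s: v = 0 at t = 3.75 s; triangle areas 11.25 + 1.25 = 12.5 m
5–8 s: |½(2 + 9)(3)| = 16.5 m
8–14 s: |½(9 + 1)(6)| = 30 m
Total distance = 59 m

59 m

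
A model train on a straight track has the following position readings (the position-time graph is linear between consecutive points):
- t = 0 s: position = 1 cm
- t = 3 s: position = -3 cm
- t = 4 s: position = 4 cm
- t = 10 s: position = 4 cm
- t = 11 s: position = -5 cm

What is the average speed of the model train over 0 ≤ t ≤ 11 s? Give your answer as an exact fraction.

20/11 cm/s

Average speed = (total path length)/(elapsed time); on a piecewise-linear x-t graph the path length is Σ|Δx|.
0–3 s: |Δx| = |-3 − 1| = 4 cm
3–4 s: |Δx| = |4 − -3| = 7 cm
4–10 s: |Δx| = |4 − 4| = 0 cm
10–11 s: |Δx| = |-5 − 4| = 9 cm
Total path = 20 cm; average speed = 20/11 = 20/11 cm/s.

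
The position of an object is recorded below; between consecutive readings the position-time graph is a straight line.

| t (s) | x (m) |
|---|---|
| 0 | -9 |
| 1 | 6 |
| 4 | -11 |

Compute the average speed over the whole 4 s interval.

8 m/s

Average speed = (total path length)/(elapsed time); on a piecewise-linear x-t graph the path length is Σ|Δx|.
0–1 s: |Δx| = |6 − -9| = 15 m
1–4 s: |Δx| = |-11 − 6| = 17 m
Total path = 32 m; average speed = 32/4 = 8 m/s.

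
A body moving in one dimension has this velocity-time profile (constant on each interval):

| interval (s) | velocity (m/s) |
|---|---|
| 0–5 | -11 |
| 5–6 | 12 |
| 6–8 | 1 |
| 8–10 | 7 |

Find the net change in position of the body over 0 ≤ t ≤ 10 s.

-27 m

Displacement is the signed area under the v-t curve.
0–5 s: -11 × 5 = -55 m
5–6 s: 12 × 1 = 12 m
6–8 s: 1 × 2 = 2 m
8–10 s: 7 × 2 = 14 m
Net displacement = -27 m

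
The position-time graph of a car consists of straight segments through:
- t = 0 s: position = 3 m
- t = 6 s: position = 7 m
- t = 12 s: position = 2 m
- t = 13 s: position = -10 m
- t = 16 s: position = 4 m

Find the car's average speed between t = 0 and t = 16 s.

Average speed = (total path length)/(elapsed time); on a piecewise-linear x-t graph the path length is Σ|Δx|.
0–6 s: |Δx| = |7 − 3| = 4 m
6–12 s: |Δx| = |2 − 7| = 5 m
12–13 s: |Δx| = |-10 − 2| = 12 m
13–16 s: |Δx| = |4 − -10| = 14 m
Total path = 35 m; average speed = 35/16 = 2.1875 m/s.

2.1875 m/s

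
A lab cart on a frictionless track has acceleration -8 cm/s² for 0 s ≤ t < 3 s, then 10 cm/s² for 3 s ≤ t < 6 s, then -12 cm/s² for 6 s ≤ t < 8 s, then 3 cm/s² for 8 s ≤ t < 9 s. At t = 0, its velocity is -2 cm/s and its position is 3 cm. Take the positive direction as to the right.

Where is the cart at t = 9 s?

On each constant-a segment, Δv = aΔt and Δx = v₀Δt + ½aΔt²; chain segment to segment.
0–3 s: v starts -2 cm/s; Δx = -2·3 + ½·-8·3² = -42 cm; v ends -26 cm/s.
3–6 s: v starts -26 cm/s; Δx = -26·3 + ½·10·3² = -33 cm; v ends 4 cm/s.
6–8 s: v starts 4 cm/s; Δx = 4·2 + ½·-12·2² = -16 cm; v ends -20 cm/s.
8–9 s: v starts -20 cm/s; Δx = -20·1 + ½·3·1² = -18.5 cm; v ends -17 cm/s.
x(9) = 3 + Σ Δx = -106.5 cm.

-106.5 cm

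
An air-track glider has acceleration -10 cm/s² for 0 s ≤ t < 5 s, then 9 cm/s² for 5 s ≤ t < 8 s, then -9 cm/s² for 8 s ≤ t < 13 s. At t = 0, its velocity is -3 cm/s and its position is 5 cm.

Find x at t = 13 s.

-496 cm

On each constant-a segment, Δv = aΔt and Δx = v₀Δt + ½aΔt²; chain segment to segment.
0–5 s: v starts -3 cm/s; Δx = -3·5 + ½·-10·5² = -140 cm; v ends -53 cm/s.
5–8 s: v starts -53 cm/s; Δx = -53·3 + ½·9·3² = -118.5 cm; v ends -26 cm/s.
8–13 s: v starts -26 cm/s; Δx = -26·5 + ½·-9·5² = -242.5 cm; v ends -71 cm/s.
x(13) = 5 + Σ Δx = -496 cm.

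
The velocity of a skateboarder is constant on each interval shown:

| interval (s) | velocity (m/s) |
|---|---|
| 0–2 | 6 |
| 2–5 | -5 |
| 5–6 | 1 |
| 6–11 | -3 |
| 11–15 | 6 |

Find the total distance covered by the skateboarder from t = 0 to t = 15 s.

Distance (not displacement) is the total path length: add the absolute areas under v-t.
0–2 s: |6| × 2 = 12 m
2–5 s: |-5| × 3 = 15 m
5–6 s: |1| × 1 = 1 m
6–11 s: |-3| × 5 = 15 m
11–15 s: |6| × 4 = 24 m
Total distance = 67 m

67 m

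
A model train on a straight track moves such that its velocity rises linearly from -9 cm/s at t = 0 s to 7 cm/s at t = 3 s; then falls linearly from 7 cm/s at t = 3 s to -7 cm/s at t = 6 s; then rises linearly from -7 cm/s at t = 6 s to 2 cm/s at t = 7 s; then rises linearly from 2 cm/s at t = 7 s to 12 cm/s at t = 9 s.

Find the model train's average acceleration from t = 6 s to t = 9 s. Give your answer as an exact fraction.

Average acceleration = Δv/Δt = (12 − -7)/(9 − 6) = 19/3 cm/s².

19/3 cm/s²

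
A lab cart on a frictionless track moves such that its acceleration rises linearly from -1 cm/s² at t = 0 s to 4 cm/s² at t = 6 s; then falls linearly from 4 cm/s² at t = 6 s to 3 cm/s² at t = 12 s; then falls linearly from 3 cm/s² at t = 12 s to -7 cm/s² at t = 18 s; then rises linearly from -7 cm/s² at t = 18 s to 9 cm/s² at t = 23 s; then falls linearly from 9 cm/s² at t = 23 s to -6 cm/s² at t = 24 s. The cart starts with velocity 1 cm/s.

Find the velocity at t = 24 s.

25.5 cm/s

Δv equals the area under the a-t graph; then v = v₀ + Δv.
0–6 s: ½(-1 + 4)(6) = 9 cm/s
6–12 s: ½(4 + 3)(6) = 21 cm/s
12–18 s: ½(3 + -7)(6) = -12 cm/s
18–23 s: ½(-7 + 9)(5) = 5 cm/s
23–24 s: ½(9 + -6)(1) = 1.5 cm/s
Δv = 24.5 cm/s, so v(24) = 1 + (24.5) = 25.5 cm/s.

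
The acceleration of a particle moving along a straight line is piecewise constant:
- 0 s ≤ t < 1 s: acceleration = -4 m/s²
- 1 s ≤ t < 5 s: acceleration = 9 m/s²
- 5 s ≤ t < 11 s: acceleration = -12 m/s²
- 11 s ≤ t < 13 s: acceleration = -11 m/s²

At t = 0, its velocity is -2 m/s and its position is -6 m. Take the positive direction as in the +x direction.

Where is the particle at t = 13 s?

-104 m

On each constant-a segment, Δv = aΔt and Δx = v₀Δt + ½aΔt²; chain segment to segment.
0–1 s: v starts -2 m/s; Δx = -2·1 + ½·-4·1² = -4 m; v ends -6 m/s.
1–5 s: v starts -6 m/s; Δx = -6·4 + ½·9·4² = 48 m; v ends 30 m/s.
5–11 s: v starts 30 m/s; Δx = 30·6 + ½·-12·6² = -36 m; v ends -42 m/s.
11–13 s: v starts -42 m/s; Δx = -42·2 + ½·-11·2² = -106 m; v ends -64 m/s.
x(13) = -6 + Σ Δx = -104 m.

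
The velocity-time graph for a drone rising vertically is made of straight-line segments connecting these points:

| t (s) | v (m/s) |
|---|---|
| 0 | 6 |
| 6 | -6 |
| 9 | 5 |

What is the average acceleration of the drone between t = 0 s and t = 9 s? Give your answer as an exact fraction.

Average acceleration = Δv/Δt = (5 − 6)/(9 − 0) = -1/9 m/s².

-1/9 m/s²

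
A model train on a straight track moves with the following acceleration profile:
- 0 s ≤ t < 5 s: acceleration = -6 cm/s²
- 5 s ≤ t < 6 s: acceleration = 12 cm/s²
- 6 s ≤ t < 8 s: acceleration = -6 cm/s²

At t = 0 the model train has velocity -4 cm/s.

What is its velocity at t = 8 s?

Δv equals the area under the a-t graph; then v = v₀ + Δv.
0–5 s: -6 × 5 = -30 cm/s
5–6 s: 12 × 1 = 12 cm/s
6–8 s: -6 × 2 = -12 cm/s
Δv = -30 cm/s, so v(8) = -4 + (-30) = -34 cm/s.

-34 cm/s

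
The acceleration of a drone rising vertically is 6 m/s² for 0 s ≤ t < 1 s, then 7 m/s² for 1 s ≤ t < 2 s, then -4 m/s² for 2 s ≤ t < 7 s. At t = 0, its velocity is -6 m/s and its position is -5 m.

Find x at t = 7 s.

On each constant-a segment, Δv = aΔt and Δx = v₀Δt + ½aΔt²; chain segment to segment.
0–1 s: v starts -6 m/s; Δx = -6·1 + ½·6·1² = -3 m; v ends 0 m/s.
1–2 s: v starts 0 m/s; Δx = 0·1 + ½·7·1² = 3.5 m; v ends 7 m/s.
2–7 s: v starts 7 m/s; Δx = 7·5 + ½·-4·5² = -15 m; v ends -13 m/s.
x(7) = -5 + Σ Δx = -19.5 m.

-19.5 m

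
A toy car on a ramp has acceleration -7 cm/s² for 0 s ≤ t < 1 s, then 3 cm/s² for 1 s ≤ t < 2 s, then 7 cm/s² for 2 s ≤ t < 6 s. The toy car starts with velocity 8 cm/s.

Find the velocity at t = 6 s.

Δv equals the area under the a-t graph; then v = v₀ + Δv.
0–1 s: -7 × 1 = -7 cm/s
1–2 s: 3 × 1 = 3 cm/s
2–6 s: 7 × 4 = 28 cm/s
Δv = 24 cm/s, so v(6) = 8 + (24) = 32 cm/s.

32 cm/s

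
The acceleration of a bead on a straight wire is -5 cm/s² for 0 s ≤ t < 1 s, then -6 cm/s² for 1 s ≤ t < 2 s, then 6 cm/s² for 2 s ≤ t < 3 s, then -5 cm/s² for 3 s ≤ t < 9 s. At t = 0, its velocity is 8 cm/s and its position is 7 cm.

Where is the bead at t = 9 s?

On each constant-a segment, Δv = aΔt and Δx = v₀Δt + ½aΔt²; chain segment to segment.
0–1 s: v starts 8 cm/s; Δx = 8·1 + ½·-5·1² = 5.5 cm; v ends 3 cm/s.
1–2 s: v starts 3 cm/s; Δx = 3·1 + ½·-6·1² = 0 cm; v ends -3 cm/s.
2–3 s: v starts -3 cm/s; Δx = -3·1 + ½·6·1² = 0 cm; v ends 3 cm/s.
3–9 s: v starts 3 cm/s; Δx = 3·6 + ½·-5·6² = -72 cm; v ends -27 cm/s.
x(9) = 7 + Σ Δx = -59.5 cm.

-59.5 cm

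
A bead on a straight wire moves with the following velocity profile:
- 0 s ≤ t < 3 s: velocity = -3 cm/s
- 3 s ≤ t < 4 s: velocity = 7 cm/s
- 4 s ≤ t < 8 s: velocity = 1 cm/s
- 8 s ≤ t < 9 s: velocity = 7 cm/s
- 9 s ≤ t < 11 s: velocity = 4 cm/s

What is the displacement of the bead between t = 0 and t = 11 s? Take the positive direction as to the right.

Net displacement equals the area under the velocity-time graph (areas below the axis count negative).
0–3 s: -3 × 3 = -9 cm
3–4 s: 7 × 1 = 7 cm
4–8 s: 1 × 4 = 4 cm
8–9 s: 7 × 1 = 7 cm
9–11 s: 4 × 2 = 8 cm
Net displacement = 17 cm

17 cm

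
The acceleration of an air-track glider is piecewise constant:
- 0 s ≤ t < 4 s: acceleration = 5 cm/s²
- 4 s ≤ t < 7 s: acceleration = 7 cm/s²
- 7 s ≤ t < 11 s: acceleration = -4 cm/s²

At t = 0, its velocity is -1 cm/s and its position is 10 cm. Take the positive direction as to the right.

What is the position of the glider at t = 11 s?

On each constant-a segment, Δv = aΔt and Δx = v₀Δt + ½aΔt²; chain segment to segment.
0–4 s: v starts -1 cm/s; Δx = -1·4 + ½·5·4² = 36 cm; v ends 19 cm/s.
4–7 s: v starts 19 cm/s; Δx = 19·3 + ½·7·3² = 88.5 cm; v ends 40 cm/s.
7–11 s: v starts 40 cm/s; Δx = 40·4 + ½·-4·4² = 128 cm; v ends 24 cm/s.
x(11) = 10 + Σ Δx = 262.5 cm.

262.5 cm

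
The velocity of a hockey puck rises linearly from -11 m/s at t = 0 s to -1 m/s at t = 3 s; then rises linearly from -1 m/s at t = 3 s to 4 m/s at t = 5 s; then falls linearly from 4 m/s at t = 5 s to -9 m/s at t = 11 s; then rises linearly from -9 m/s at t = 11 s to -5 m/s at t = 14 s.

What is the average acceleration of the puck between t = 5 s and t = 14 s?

-1 m/s²

Average acceleration = Δv/Δt = (-5 − 4)/(14 − 5) = -1 m/s².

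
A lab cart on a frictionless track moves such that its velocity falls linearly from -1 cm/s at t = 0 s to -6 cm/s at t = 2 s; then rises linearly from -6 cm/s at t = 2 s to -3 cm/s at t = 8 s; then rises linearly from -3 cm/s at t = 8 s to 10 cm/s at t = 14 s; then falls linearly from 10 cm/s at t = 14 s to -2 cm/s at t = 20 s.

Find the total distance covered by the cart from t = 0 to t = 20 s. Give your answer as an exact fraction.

1107/13 cm

Total distance travelled is ∫|v| dt — sum the magnitudes of each area piece.
0–2 s: |½(-1 + -6)(2)| = 7 cm
2–8 s: |½(-6 + -3)(6)| = 27 cm
8–14 s: v = 0 at t = 122/13 s; triangle areas 27/13 + 300/13 = 327/13 cm
14–20 s: v = 0 at t = 19 s; triangle areas 25 + 1 = 26 cm
Total distance = 1107/13 cm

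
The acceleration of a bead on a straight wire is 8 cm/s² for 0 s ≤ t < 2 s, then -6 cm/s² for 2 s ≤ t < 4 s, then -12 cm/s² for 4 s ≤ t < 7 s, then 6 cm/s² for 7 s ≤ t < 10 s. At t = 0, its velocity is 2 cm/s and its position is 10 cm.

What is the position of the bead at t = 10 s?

-45 cm

On each constant-a segment, Δv = aΔt and Δx = v₀Δt + ½aΔt²; chain segment to segment.
0–2 s: v starts 2 cm/s; Δx = 2·2 + ½·8·2² = 20 cm; v ends 18 cm/s.
2–4 s: v starts 18 cm/s; Δx = 18·2 + ½·-6·2² = 24 cm; v ends 6 cm/s.
4–7 s: v starts 6 cm/s; Δx = 6·3 + ½·-12·3² = -36 cm; v ends -30 cm/s.
7–10 s: v starts -30 cm/s; Δx = -30·3 + ½·6·3² = -63 cm; v ends -12 cm/s.
x(10) = 10 + Σ Δx = -45 cm.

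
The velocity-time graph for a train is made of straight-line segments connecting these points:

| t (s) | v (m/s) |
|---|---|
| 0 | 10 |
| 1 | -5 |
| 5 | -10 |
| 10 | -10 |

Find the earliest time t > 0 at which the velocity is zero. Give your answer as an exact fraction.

t = 2/3 s

v changes sign on 0–1 s (from 10 to -5); the graph is linear there, so v = 0 at t = 0 + (-10)·(1 − 0)/(-5 − 10) = 2/3 s.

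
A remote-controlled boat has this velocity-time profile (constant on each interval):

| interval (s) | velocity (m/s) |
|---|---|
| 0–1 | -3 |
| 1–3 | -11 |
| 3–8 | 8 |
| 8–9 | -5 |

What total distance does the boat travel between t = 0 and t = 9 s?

70 m

Total distance travelled is ∫|v| dt — sum the magnitudes of each area piece.
0–1 s: |-3| × 1 = 3 m
1–3 s: |-11| × 2 = 22 m
3–8 s: |8| × 5 = 40 m
8–9 s: |-5| × 1 = 5 m
Total distance = 70 m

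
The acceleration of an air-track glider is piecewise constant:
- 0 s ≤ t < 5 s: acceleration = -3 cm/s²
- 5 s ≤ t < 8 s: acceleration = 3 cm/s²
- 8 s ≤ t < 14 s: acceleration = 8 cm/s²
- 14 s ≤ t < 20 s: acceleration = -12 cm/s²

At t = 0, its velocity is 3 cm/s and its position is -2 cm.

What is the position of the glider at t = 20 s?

133 cm

On each constant-a segment, Δv = aΔt and Δx = v₀Δt + ½aΔt²; chain segment to segment.
0–5 s: v starts 3 cm/s; Δx = 3·5 + ½·-3·5² = -22.5 cm; v ends -12 cm/s.
5–8 s: v starts -12 cm/s; Δx = -12·3 + ½·3·3² = -22.5 cm; v ends -3 cm/s.
8–14 s: v starts -3 cm/s; Δx = -3·6 + ½·8·6² = 126 cm; v ends 45 cm/s.
14–20 s: v starts 45 cm/s; Δx = 45·6 + ½·-12·6² = 54 cm; v ends -27 cm/s.
x(20) = -2 + Σ Δx = 133 cm.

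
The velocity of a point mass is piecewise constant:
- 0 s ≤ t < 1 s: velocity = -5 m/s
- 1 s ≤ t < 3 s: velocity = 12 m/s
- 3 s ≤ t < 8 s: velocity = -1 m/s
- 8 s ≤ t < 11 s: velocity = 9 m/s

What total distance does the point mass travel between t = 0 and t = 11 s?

61 m

Total distance travelled is ∫|v| dt — sum the magnitudes of each area piece.
0–1 s: |-5| × 1 = 5 m
1–3 s: |12| × 2 = 24 m
3–8 s: |-1| × 5 = 5 m
8–11 s: |9| × 3 = 27 m
Total distance = 61 m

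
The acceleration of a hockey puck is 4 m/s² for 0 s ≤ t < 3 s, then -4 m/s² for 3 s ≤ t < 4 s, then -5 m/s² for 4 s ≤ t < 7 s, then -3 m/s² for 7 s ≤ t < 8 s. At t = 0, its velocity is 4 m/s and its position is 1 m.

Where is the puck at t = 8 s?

54 m

On each constant-a segment, Δv = aΔt and Δx = v₀Δt + ½aΔt²; chain segment to segment.
0–3 s: v starts 4 m/s; Δx = 4·3 + ½·4·3² = 30 m; v ends 16 m/s.
3–4 s: v starts 16 m/s; Δx = 16·1 + ½·-4·1² = 14 m; v ends 12 m/s.
4–7 s: v starts 12 m/s; Δx = 12·3 + ½·-5·3² = 13.5 m; v ends -3 m/s.
7–8 s: v starts -3 m/s; Δx = -3·1 + ½·-3·1² = -4.5 m; v ends -6 m/s.
x(8) = 1 + Σ Δx = 54 m.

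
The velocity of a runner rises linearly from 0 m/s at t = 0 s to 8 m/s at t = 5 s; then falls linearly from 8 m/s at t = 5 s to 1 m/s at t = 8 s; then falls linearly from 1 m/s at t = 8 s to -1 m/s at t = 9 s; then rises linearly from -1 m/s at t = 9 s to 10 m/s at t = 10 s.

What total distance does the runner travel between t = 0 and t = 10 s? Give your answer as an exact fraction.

849/22 m

Distance (not displacement) is the total path length: add the absolute areas under v-t.
0–5 s: |½(0 + 8)(5)| = 20 m
5–8 s: |½(8 + 1)(3)| = 13.5 m
8–9 s: v = 0 at t = 8.5 s; triangle areas 0.25 + 0.25 = 0.5 m
9–10 s: v = 0 at t = 100/11 s; triangle areas 1/22 + 50/11 = 101/22 m
Total distance = 849/22 m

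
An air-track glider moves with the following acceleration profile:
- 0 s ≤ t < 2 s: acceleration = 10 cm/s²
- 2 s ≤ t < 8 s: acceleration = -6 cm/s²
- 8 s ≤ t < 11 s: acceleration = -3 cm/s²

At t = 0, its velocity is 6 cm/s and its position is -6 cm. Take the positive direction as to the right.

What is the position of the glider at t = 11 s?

On each constant-a segment, Δv = aΔt and Δx = v₀Δt + ½aΔt²; chain segment to segment.
0–2 s: v starts 6 cm/s; Δx = 6·2 + ½·10·2² = 32 cm; v ends 26 cm/s.
2–8 s: v starts 26 cm/s; Δx = 26·6 + ½·-6·6² = 48 cm; v ends -10 cm/s.
8–11 s: v starts -10 cm/s; Δx = -10·3 + ½·-3·3² = -43.5 cm; v ends -19 cm/s.
x(11) = -6 + Σ Δx = 30.5 cm.

30.5 cm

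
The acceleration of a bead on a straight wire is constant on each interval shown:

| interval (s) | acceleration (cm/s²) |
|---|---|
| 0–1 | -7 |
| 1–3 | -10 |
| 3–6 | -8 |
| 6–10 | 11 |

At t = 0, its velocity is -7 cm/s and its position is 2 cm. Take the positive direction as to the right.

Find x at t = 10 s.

On each constant-a segment, Δv = aΔt and Δx = v₀Δt + ½aΔt²; chain segment to segment.
0–1 s: v starts -7 cm/s; Δx = -7·1 + ½·-7·1² = -10.5 cm; v ends -14 cm/s.
1–3 s: v starts -14 cm/s; Δx = -14·2 + ½·-10·2² = -48 cm; v ends -34 cm/s.
3–6 s: v starts -34 cm/s; Δx = -34·3 + ½·-8·3² = -138 cm; v ends -58 cm/s.
6–10 s: v starts -58 cm/s; Δx = -58·4 + ½·11·4² = -144 cm; v ends -14 cm/s.
x(10) = 2 + Σ Δx = -338.5 cm.

-338.5 cm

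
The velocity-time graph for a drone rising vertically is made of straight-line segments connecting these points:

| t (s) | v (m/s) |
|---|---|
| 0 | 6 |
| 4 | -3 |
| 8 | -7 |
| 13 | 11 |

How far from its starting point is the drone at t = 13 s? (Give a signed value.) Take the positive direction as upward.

-4 m

Displacement is the signed area under the v-t curve.
0–4 s: ½(6 + -3)(4) = 6 m
4–8 s: ½(-3 + -7)(4) = -20 m
8–13 s: ½(-7 + 11)(5) = 10 m
Net displacement = -4 m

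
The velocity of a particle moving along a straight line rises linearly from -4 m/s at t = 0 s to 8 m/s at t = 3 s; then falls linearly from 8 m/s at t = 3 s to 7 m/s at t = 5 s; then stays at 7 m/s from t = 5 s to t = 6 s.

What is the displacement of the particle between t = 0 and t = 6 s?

Net displacement equals the area under the velocity-time graph (areas below the axis count negative).
0–3 s: ½(-4 + 8)(3) = 6 m
3–5 s: ½(8 + 7)(2) = 15 m
5–6 s: 7 × 1 = 7 m
Net displacement = 28 m

28 m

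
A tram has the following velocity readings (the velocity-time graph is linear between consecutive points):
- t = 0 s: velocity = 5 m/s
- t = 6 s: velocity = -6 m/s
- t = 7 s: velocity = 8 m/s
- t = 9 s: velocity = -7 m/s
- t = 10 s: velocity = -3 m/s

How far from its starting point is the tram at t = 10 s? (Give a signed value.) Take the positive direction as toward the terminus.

Net displacement equals the area under the velocity-time graph (areas below the axis count negative).
0–6 s: ½(5 + -6)(6) = -3 m
6–7 s: ½(-6 + 8)(1) = 1 m
7–9 s: ½(8 + -7)(2) = 1 m
9–10 s: ½(-7 + -3)(1) = -5 m
Net displacement = -6 m

-6 m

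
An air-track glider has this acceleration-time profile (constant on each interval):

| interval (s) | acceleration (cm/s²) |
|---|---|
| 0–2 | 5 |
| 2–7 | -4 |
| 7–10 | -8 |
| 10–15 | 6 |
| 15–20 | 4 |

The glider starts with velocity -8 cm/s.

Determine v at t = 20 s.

8 cm/s

Δv equals the area under the a-t graph; then v = v₀ + Δv.
0–2 s: 5 × 2 = 10 cm/s
2–7 s: -4 × 5 = -20 cm/s
7–10 s: -8 × 3 = -24 cm/s
10–15 s: 6 × 5 = 30 cm/s
15–20 s: 4 × 5 = 20 cm/s
Δv = 16 cm/s, so v(20) = -8 + (16) = 8 cm/s.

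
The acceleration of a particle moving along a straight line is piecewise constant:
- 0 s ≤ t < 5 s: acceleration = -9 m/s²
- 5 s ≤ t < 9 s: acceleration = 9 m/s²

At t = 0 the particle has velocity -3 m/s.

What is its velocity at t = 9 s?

-12 m/s

Δv equals the area under the a-t graph; then v = v₀ + Δv.
0–5 s: -9 × 5 = -45 m/s
5–9 s: 9 × 4 = 36 m/s
Δv = -9 m/s, so v(9) = -3 + (-9) = -12 m/s.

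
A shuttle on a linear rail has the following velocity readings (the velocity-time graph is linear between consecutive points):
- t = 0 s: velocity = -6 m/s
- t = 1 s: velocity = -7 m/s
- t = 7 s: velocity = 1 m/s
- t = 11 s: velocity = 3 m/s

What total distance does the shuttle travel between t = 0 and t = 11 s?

33.25 m

Distance (not displacement) is the total path length: add the absolute areas under v-t.
0–1 s: |½(-6 + -7)(1)| = 6.5 m
1–7 s: v = 0 at t = 6.25 s; triangle areas 18.375 + 0.375 = 18.75 m
7–11 s: |½(1 + 3)(4)| = 8 m
Total distance = 33.25 m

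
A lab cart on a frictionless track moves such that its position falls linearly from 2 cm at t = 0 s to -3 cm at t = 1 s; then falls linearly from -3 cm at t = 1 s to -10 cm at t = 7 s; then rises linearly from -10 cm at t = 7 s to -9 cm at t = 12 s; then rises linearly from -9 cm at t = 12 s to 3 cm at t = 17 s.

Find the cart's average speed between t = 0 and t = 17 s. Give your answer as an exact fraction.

Average speed = (total path length)/(elapsed time); on a piecewise-linear x-t graph the path length is Σ|Δx|.
0–1 s: |Δx| = |-3 − 2| = 5 cm
1–7 s: |Δx| = |-10 − -3| = 7 cm
7–12 s: |Δx| = |-9 − -10| = 1 cm
12–17 s: |Δx| = |3 − -9| = 12 cm
Total path = 25 cm; average speed = 25/17 = 25/17 cm/s.

25/17 cm/s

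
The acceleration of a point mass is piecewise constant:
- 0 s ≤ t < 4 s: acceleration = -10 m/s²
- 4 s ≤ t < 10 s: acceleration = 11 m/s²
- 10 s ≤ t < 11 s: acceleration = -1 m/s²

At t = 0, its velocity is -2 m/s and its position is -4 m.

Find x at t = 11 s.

-122.5 m

On each constant-a segment, Δv = aΔt and Δx = v₀Δt + ½aΔt²; chain segment to segment.
0–4 s: v starts -2 m/s; Δx = -2·4 + ½·-10·4² = -88 m; v ends -42 m/s.
4–10 s: v starts -42 m/s; Δx = -42·6 + ½·11·6² = -54 m; v ends 24 m/s.
10–11 s: v starts 24 m/s; Δx = 24·1 + ½·-1·1² = 23.5 m; v ends 23 m/s.
x(11) = -4 + Σ Δx = -122.5 m.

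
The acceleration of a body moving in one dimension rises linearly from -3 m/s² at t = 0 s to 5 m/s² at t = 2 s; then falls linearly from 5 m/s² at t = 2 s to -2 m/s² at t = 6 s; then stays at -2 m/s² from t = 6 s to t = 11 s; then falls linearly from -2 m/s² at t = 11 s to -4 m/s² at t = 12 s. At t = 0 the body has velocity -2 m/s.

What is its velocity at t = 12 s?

Δv equals the area under the a-t graph; then v = v₀ + Δv.
0–2 s: ½(-3 + 5)(2) = 2 m/s
2–6 s: ½(5 + -2)(4) = 6 m/s
6–11 s: -2 × 5 = -10 m/s
11–12 s: ½(-2 + -4)(1) = -3 m/s
Δv = -5 m/s, so v(12) = -2 + (-5) = -7 m/s.

-7 m/s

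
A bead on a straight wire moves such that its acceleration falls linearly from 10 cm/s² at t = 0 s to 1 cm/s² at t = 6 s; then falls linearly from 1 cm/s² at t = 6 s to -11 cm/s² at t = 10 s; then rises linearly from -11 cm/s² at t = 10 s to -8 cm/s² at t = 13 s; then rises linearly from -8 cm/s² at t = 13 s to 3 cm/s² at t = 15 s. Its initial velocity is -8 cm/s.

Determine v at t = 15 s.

-28.5 cm/s

Δv equals the area under the a-t graph; then v = v₀ + Δv.
0–6 s: ½(10 + 1)(6) = 33 cm/s
6–10 s: ½(1 + -11)(4) = -20 cm/s
10–13 s: ½(-11 + -8)(3) = -28.5 cm/s
13–15 s: ½(-8 + 3)(2) = -5 cm/s
Δv = -20.5 cm/s, so v(15) = -8 + (-20.5) = -28.5 cm/s.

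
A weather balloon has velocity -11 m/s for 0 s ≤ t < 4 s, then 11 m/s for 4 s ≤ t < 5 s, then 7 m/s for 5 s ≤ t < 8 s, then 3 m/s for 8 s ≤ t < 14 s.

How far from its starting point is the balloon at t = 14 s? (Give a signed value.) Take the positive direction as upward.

6 m

Net displacement equals the area under the velocity-time graph (areas below the axis count negative).
0–4 s: -11 × 4 = -44 m
4–5 s: 11 × 1 = 11 m
5–8 s: 7 × 3 = 21 m
8–14 s: 3 × 6 = 18 m
Net displacement = 6 m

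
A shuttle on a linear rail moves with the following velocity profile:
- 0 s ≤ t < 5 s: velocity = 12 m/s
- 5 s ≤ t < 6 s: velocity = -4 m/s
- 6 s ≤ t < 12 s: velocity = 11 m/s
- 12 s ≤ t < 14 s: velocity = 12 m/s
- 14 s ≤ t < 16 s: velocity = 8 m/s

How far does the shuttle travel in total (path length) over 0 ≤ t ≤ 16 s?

170 m

Distance (not displacement) is the total path length: add the absolute areas under v-t.
0–5 s: |12| × 5 = 60 m
5–6 s: |-4| × 1 = 4 m
6–12 s: |11| × 6 = 66 m
12–14 s: |12| × 2 = 24 m
14–16 s: |8| × 2 = 16 m
Total distance = 170 m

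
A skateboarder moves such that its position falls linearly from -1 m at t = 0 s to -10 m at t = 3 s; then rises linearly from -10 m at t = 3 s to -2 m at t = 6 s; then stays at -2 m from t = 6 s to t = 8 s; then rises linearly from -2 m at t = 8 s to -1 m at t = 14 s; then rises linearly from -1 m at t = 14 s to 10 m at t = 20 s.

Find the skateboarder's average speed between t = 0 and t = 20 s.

1.45 m/s

Average speed = (total path length)/(elapsed time); on a piecewise-linear x-t graph the path length is Σ|Δx|.
0–3 s: |Δx| = |-10 − -1| = 9 m
3–6 s: |Δx| = |-2 − -10| = 8 m
6–8 s: |Δx| = |-2 − -2| = 0 m
8–14 s: |Δx| = |-1 − -2| = 1 m
14–20 s: |Δx| = |10 − -1| = 11 m
Total path = 29 m; average speed = 29/20 = 1.45 m/s.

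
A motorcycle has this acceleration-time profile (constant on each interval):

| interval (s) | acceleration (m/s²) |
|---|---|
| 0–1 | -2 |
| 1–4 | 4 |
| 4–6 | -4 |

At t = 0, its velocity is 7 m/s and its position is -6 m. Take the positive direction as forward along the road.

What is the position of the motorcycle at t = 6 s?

On each constant-a segment, Δv = aΔt and Δx = v₀Δt + ½aΔt²; chain segment to segment.
0–1 s: v starts 7 m/s; Δx = 7·1 + ½·-2·1² = 6 m; v ends 5 m/s.
1–4 s: v starts 5 m/s; Δx = 5·3 + ½·4·3² = 33 m; v ends 17 m/s.
4–6 s: v starts 17 m/s; Δx = 17·2 + ½·-4·2² = 26 m; v ends 9 m/s.
x(6) = -6 + Σ Δx = 59 m.

59 m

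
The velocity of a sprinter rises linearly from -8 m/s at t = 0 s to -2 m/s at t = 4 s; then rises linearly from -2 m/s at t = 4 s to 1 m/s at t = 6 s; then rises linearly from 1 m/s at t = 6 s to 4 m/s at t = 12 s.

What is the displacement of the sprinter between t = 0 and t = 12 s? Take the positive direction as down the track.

Displacement is the signed area under the v-t curve.
0–4 s: ½(-8 + -2)(4) = -20 m
4–6 s: ½(-2 + 1)(2) = -1 m
6–12 s: ½(1 + 4)(6) = 15 m
Net displacement = -6 m

-6 m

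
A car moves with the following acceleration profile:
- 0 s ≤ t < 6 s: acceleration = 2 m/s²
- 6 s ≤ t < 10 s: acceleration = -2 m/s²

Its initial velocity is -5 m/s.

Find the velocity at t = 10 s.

Δv equals the area under the a-t graph; then v = v₀ + Δv.
0–6 s: 2 × 6 = 12 m/s
6–10 s: -2 × 4 = -8 m/s
Δv = 4 m/s, so v(10) = -5 + (4) = -1 m/s.

-1 m/s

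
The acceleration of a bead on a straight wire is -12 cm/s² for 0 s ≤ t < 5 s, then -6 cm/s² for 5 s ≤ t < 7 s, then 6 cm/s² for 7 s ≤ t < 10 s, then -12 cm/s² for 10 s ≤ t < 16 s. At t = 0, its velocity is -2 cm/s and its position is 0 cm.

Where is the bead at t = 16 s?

On each constant-a segment, Δv = aΔt and Δx = v₀Δt + ½aΔt²; chain segment to segment.
0–5 s: v starts -2 cm/s; Δx = -2·5 + ½·-12·5² = -160 cm; v ends -62 cm/s.
5–7 s: v starts -62 cm/s; Δx = -62·2 + ½·-6·2² = -136 cm; v ends -74 cm/s.
7–10 s: v starts -74 cm/s; Δx = -74·3 + ½·6·3² = -195 cm; v ends -56 cm/s.
10–16 s: v starts -56 cm/s; Δx = -56·6 + ½·-12·6² = -552 cm; v ends -128 cm/s.
x(16) = 0 + Σ Δx = -1043 cm.

-1043 cm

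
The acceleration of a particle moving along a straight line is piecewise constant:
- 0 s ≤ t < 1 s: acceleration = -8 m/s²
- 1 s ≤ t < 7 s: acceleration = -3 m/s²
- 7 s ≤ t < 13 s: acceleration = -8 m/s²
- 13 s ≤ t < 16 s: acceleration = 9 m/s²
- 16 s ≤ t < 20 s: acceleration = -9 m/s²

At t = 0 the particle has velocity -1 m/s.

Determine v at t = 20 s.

Δv equals the area under the a-t graph; then v = v₀ + Δv.
0–1 s: -8 × 1 = -8 m/s
1–7 s: -3 × 6 = -18 m/s
7–13 s: -8 × 6 = -48 m/s
13–16 s: 9 × 3 = 27 m/s
16–20 s: -9 × 4 = -36 m/s
Δv = -83 m/s, so v(20) = -1 + (-83) = -84 m/s.

-84 m/s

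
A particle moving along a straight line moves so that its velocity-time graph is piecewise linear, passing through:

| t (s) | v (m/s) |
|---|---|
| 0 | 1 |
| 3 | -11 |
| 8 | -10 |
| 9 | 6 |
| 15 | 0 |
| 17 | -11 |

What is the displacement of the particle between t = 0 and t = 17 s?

Net displacement equals the area under the velocity-time graph (areas below the axis count negative).
0–3 s: ½(1 + -11)(3) = -15 m
3–8 s: ½(-11 + -10)(5) = -52.5 m
8–9 s: ½(-10 + 6)(1) = -2 m
9–15 s: ½(6 + 0)(6) = 18 m
15–17 s: ½(0 + -11)(2) = -11 m
Net displacement = -62.5 m

-62.5 m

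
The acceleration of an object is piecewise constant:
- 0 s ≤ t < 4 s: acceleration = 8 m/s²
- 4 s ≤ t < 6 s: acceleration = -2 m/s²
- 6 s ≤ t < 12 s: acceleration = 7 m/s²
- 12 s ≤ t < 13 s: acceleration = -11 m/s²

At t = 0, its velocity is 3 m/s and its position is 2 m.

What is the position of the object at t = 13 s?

523.5 m

On each constant-a segment, Δv = aΔt and Δx = v₀Δt + ½aΔt²; chain segment to segment.
0–4 s: v starts 3 m/s; Δx = 3·4 + ½·8·4² = 76 m; v ends 35 m/s.
4–6 s: v starts 35 m/s; Δx = 35·2 + ½·-2·2² = 66 m; v ends 31 m/s.
6–12 s: v starts 31 m/s; Δx = 31·6 + ½·7·6² = 312 m; v ends 73 m/s.
12–13 s: v starts 73 m/s; Δx = 73·1 + ½·-11·1² = 67.5 m; v ends 62 m/s.
x(13) = 2 + Σ Δx = 523.5 m.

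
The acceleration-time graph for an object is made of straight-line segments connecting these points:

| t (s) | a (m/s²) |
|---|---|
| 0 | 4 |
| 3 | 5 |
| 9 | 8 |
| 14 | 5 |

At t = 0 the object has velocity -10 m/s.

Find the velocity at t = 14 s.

Δv equals the area under the a-t graph; then v = v₀ + Δv.
0–3 s: ½(4 + 5)(3) = 13.5 m/s
3–9 s: ½(5 + 8)(6) = 39 m/s
9–14 s: ½(8 + 5)(5) = 32.5 m/s
Δv = 85 m/s, so v(14) = -10 + (85) = 75 m/s.

75 m/s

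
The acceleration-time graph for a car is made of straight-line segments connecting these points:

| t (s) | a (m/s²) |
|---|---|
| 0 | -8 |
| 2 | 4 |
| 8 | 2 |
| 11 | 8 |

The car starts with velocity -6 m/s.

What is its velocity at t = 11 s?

23 m/s

Δv equals the area under the a-t graph; then v = v₀ + Δv.
0–2 s: ½(-8 + 4)(2) = -4 m/s
2–8 s: ½(4 + 2)(6) = 18 m/s
8–11 s: ½(2 + 8)(3) = 15 m/s
Δv = 29 m/s, so v(11) = -6 + (29) = 23 m/s.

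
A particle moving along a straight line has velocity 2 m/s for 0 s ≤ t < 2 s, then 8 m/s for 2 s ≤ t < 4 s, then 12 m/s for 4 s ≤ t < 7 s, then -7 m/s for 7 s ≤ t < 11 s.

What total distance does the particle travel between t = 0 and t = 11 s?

84 m

Distance (not displacement) is the total path length: add the absolute areas under v-t.
0–2 s: |2| × 2 = 4 m
2–4 s: |8| × 2 = 16 m
4–7 s: |12| × 3 = 36 m
7–11 s: |-7| × 4 = 28 m
Total distance = 84 m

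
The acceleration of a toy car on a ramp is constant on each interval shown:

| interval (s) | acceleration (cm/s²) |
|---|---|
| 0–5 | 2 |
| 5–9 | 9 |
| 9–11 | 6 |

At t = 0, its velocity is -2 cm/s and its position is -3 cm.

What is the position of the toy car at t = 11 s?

216 cm

On each constant-a segment, Δv = aΔt and Δx = v₀Δt + ½aΔt²; chain segment to segment.
0–5 s: v starts -2 cm/s; Δx = -2·5 + ½·2·5² = 15 cm; v ends 8 cm/s.
5–9 s: v starts 8 cm/s; Δx = 8·4 + ½·9·4² = 104 cm; v ends 44 cm/s.
9–11 s: v starts 44 cm/s; Δx = 44·2 + ½·6·2² = 100 cm; v ends 56 cm/s.
x(11) = -3 + Σ Δx = 216 cm.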